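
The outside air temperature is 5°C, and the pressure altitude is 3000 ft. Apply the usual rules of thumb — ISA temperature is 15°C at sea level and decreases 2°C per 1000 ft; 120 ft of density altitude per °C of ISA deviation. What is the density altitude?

2520 ft

ISA temperature at 3000 ft = 15 − 2 × (3000/1000) = 9°C.
ISA deviation = 5 − 9 = -4°C.
Density altitude = 3000 + 120 × (-4) = 3000 + (-480) = 2520 ft.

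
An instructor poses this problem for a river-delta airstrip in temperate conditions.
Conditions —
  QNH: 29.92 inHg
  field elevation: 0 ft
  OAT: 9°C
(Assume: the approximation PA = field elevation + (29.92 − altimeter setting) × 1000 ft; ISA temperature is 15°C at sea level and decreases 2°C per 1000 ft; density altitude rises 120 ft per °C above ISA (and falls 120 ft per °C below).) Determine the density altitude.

Pressure altitude = 0 + (29.92 − 29.92) × 1000 = 0 + (0) = 0 ft.
ISA temperature at 0 ft = 15 − 2 × (0/1000) = 15°C.
ISA deviation = 9 − 15 = -6°C.
Density altitude = 0 + 120 × (-6) = -720 ft.

-720 ft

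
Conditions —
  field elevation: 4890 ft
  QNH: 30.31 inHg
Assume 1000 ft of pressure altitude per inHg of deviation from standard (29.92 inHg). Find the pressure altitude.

Pressure correction = (29.92 − 30.31) × 1000 = -390 ft.
Pressure altitude = 4890 + (-390) = 4500 ft.

4500 ft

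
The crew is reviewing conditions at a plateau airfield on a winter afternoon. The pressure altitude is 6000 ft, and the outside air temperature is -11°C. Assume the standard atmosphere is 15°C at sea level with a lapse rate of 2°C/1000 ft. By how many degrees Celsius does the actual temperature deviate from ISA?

ISA-14°C

ISA temperature at 6000 ft = 15 − 2 × (6000/1000) = 3°C.
Deviation = OAT − ISA = -11 − 3 = -14°C.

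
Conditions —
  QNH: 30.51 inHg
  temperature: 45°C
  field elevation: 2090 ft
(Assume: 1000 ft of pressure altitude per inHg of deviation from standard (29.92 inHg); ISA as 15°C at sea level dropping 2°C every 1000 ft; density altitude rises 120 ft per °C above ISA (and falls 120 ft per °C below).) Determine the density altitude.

5460 ft

Pressure altitude = 2090 + (29.92 − 30.51) × 1000 = 2090 + (-590) = 1500 ft.
ISA temperature at 1500 ft = 15 − 2 × (1500/1000) = 12°C.
ISA deviation = 45 − 12 = +33°C.
Density altitude = 1500 + 120 × (33) = 5460 ft.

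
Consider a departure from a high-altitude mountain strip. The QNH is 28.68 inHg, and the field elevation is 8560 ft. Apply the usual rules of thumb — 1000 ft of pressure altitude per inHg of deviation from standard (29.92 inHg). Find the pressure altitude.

Pressure correction = (29.92 − 28.68) × 1000 = +1240 ft.
Pressure altitude = 8560 + (+1240) = 9800 ft.

9800 ft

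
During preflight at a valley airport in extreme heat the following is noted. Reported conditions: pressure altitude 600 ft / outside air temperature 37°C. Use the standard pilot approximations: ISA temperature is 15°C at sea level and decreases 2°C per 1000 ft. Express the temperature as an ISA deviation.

ISA+23.2°C

ISA temperature at 600 ft = 15 − 2 × (600/1000) = 13.8°C.
Deviation = OAT − ISA = 37 − 13.8 = +23.2°C.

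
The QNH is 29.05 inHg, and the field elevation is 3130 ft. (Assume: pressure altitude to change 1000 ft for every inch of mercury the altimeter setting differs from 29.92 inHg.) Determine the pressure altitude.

Pressure correction = (29.92 − 29.05) × 1000 = +870 ft.
Pressure altitude = 3130 + (+870) = 4000 ft.

4000 ft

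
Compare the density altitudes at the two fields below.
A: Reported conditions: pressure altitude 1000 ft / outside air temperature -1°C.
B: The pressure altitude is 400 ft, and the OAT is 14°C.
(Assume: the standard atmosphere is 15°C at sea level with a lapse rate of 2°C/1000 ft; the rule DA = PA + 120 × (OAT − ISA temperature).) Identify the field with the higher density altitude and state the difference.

A: ISA temp = 13°C, deviation -14°C, DA = 1000 + 120 × (-14) = -680 ft.
B: ISA temp = 14.2°C, deviation -0.2°C, DA = 400 + 120 × (-0.2) = 376 ft.
B is higher by 376 − (-680) = 1056 ft.

B by 1056 ft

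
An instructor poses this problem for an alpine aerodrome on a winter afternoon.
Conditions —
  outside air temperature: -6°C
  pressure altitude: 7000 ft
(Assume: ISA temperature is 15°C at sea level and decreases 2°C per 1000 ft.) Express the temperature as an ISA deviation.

ISA-7°C

ISA temperature at 7000 ft = 15 − 2 × (7000/1000) = 1°C.
Deviation = OAT − ISA = -6 − 1 = -7°C.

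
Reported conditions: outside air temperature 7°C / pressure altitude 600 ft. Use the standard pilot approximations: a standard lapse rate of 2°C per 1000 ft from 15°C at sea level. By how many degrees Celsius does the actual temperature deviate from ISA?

ISA temperature at 600 ft = 15 − 2 × (600/1000) = 13.8°C.
Deviation = OAT − ISA = 7 − 13.8 = -6.8°C.

ISA-6.8°C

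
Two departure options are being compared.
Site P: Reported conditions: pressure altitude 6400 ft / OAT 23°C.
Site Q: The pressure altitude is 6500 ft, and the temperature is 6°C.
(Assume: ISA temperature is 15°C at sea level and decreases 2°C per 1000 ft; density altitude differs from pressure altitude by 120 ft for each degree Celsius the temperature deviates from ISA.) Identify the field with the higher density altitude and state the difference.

Site P: ISA temp = 2.2°C, deviation +20.8°C, DA = 6400 + 120 × 20.8 = 8896 ft.
Site Q: ISA temp = 2°C, deviation +4°C, DA = 6500 + 120 × 4 = 6980 ft.
Site P is higher by 8896 − 6980 = 1916 ft.

Site P by 1916 ft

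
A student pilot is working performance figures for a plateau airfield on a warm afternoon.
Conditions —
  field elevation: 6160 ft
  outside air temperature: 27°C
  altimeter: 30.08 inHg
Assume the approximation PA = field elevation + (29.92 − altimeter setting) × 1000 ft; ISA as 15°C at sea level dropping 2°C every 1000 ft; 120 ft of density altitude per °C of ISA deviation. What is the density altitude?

Pressure altitude = 6160 + (29.92 − 30.08) × 1000 = 6160 + (-160) = 6000 ft.
ISA temperature at 6000 ft = 15 − 2 × (6000/1000) = 3°C.
ISA deviation = 27 − 3 = +24°C.
Density altitude = 6000 + 120 × (24) = 8880 ft.

8880 ft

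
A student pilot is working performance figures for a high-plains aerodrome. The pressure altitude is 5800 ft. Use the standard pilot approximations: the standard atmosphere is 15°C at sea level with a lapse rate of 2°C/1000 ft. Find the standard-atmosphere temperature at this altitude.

ISA temperature = 15 − 2 × (5800/1000) = 15 − 11.6 = 3.4°C.

3.4°C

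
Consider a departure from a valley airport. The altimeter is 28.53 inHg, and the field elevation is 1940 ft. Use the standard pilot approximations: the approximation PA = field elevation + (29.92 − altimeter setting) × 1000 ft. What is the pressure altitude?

Pressure correction = (29.92 − 28.53) × 1000 = +1390 ft.
Pressure altitude = 1940 + (+1390) = 3330 ft.

3330 ft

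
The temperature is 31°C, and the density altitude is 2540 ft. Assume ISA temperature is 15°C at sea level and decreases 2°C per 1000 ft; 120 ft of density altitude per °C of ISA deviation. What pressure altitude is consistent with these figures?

DA = PA + 120 × (OAT − (15 − 2·PA/1000)) = PA + 120·OAT − 1800 + 0.24·PA = 1.24·PA + 120·OAT − 1800.
So 1.24·PA = 2540 − 120 × 31 + 1800 = 620.
PA = 620 / 1.24 = 500 ft.

500 ft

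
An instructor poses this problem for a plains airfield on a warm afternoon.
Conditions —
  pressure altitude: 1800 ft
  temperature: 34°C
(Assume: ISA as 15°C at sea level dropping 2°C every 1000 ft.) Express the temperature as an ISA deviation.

ISA+22.6°C

ISA temperature at 1800 ft = 15 − 2 × (1800/1000) = 11.4°C.
Deviation = OAT − ISA = 34 − 11.4 = +22.6°C.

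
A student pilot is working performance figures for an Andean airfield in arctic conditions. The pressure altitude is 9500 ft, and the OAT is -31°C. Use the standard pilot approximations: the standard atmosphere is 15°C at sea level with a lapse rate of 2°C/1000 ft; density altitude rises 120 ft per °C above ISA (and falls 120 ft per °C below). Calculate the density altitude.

6260 ft

ISA temperature at 9500 ft = 15 − 2 × (9500/1000) = -4°C.
ISA deviation = -31 − (-4) = -27°C.
Density altitude = 9500 + 120 × (-27) = 9500 + (-3240) = 6260 ft.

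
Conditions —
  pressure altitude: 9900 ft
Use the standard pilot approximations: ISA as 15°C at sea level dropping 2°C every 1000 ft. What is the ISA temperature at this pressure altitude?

-4.8°C

ISA temperature = 15 − 2 × (9900/1000) = 15 − 19.8 = -4.8°C.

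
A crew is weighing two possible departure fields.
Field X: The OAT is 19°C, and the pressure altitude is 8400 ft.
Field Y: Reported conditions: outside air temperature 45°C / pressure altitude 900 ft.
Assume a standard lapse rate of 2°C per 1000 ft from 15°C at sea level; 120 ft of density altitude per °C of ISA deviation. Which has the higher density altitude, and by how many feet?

Field X by 6180 ft

Field X: ISA temp = -1.8°C, deviation +20.8°C, DA = 8400 + 120 × 20.8 = 10896 ft.
Field Y: ISA temp = 13.2°C, deviation +31.8°C, DA = 900 + 120 × 31.8 = 4716 ft.
Field X is higher by 10896 − 4716 = 6180 ft.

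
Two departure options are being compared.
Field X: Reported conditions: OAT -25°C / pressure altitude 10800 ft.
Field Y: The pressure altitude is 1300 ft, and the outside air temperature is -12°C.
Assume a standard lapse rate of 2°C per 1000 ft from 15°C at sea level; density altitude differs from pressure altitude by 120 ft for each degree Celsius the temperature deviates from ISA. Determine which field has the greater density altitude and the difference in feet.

Field X: ISA temp = -6.6°C, deviation -18.4°C, DA = 10800 + 120 × (-18.4) = 8592 ft.
Field Y: ISA temp = 12.4°C, deviation -24.4°C, DA = 1300 + 120 × (-24.4) = -1628 ft.
Field X is higher by 8592 − (-1628) = 10220 ft.

Field X by 10220 ft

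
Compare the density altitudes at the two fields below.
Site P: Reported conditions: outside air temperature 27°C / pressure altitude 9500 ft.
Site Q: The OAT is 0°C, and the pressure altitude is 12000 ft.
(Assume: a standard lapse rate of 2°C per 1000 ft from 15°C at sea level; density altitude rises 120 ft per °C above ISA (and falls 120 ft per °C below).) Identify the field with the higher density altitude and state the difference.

Site P by 140 ft

Site P: ISA temp = -4°C, deviation +31°C, DA = 9500 + 120 × 31 = 13220 ft.
Site Q: ISA temp = -9°C, deviation +9°C, DA = 12000 + 120 × 9 = 13080 ft.
Site P is higher by 13220 − 13080 = 140 ft.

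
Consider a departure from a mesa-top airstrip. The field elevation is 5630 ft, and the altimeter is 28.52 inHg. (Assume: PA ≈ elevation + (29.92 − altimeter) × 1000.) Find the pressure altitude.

Pressure correction = (29.92 − 28.52) × 1000 = +1400 ft.
Pressure altitude = 5630 + (+1400) = 7030 ft.

7030 ft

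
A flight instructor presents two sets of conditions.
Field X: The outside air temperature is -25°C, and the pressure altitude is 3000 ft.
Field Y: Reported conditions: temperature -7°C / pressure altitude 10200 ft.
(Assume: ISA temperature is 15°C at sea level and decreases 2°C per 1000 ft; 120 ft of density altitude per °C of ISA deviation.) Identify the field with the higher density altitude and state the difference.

Field X: ISA temp = 9°C, deviation -34°C, DA = 3000 + 120 × (-34) = -1080 ft.
Field Y: ISA temp = -5.4°C, deviation -1.6°C, DA = 10200 + 120 × (-1.6) = 10008 ft.
Field Y is higher by 10008 − (-1080) = 11088 ft.

Field Y by 11088 ft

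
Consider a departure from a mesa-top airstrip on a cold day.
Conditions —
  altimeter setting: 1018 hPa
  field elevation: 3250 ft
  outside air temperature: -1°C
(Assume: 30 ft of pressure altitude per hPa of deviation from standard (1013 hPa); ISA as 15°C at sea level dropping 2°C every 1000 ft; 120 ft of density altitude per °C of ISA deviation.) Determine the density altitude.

1924 ft

Pressure altitude = 3250 + (1013 − 1018) × 30 = 3250 + (-150) = 3100 ft.
ISA temperature at 3100 ft = 15 − 2 × (3100/1000) = 8.8°C.
ISA deviation = -1 − 8.8 = -9.8°C.
Density altitude = 3100 + 120 × (-9.8) = 1924 ft.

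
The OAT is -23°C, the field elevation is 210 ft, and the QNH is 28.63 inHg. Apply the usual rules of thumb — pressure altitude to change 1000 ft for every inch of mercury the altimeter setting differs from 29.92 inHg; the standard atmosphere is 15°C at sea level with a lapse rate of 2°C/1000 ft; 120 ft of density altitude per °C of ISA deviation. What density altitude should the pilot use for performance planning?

-2700 ft

Pressure altitude = 210 + (29.92 − 28.63) × 1000 = 210 + (+1290) = 1500 ft.
ISA temperature at 1500 ft = 15 − 2 × (1500/1000) = 12°C.
ISA deviation = -23 − 12 = -35°C.
Density altitude = 1500 + 120 × (-35) = -2700 ft.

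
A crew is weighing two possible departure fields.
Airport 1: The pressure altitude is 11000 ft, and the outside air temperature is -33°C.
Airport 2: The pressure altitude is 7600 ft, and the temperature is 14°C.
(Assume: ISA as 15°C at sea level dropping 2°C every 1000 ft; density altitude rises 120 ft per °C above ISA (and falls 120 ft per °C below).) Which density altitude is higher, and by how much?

Airport 2 by 1424 ft

Airport 1: ISA temp = -7°C, deviation -26°C, DA = 11000 + 120 × (-26) = 7880 ft.
Airport 2: ISA temp = -0.2°C, deviation +14.2°C, DA = 7600 + 120 × 14.2 = 9304 ft.
Airport 2 is higher by 9304 − 7880 = 1424 ft.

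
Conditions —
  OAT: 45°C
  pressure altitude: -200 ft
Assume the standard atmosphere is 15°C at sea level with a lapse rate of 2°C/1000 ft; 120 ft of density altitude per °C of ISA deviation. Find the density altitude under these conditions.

3352 ft

ISA temperature at -200 ft = 15 − 2 × (-200/1000) = 15.4°C.
ISA deviation = 45 − 15.4 = +29.6°C.
Density altitude = -200 + 120 × (29.6) = -200 + (+3552) = 3352 ft.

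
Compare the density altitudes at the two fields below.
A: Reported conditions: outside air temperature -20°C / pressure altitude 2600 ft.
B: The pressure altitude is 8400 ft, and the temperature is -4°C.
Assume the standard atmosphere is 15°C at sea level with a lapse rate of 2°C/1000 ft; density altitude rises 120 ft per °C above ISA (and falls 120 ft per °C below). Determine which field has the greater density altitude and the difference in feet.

B by 9112 ft

A: ISA temp = 9.8°C, deviation -29.8°C, DA = 2600 + 120 × (-29.8) = -976 ft.
B: ISA temp = -1.8°C, deviation -2.2°C, DA = 8400 + 120 × (-2.2) = 8136 ft.
B is higher by 8136 − (-976) = 9112 ft.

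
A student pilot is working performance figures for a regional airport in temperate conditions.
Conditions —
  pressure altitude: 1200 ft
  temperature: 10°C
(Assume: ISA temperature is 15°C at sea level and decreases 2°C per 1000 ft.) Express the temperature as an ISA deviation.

ISA temperature at 1200 ft = 15 − 2 × (1200/1000) = 12.6°C.
Deviation = OAT − ISA = 10 − 12.6 = -2.6°C.

ISA-2.6°C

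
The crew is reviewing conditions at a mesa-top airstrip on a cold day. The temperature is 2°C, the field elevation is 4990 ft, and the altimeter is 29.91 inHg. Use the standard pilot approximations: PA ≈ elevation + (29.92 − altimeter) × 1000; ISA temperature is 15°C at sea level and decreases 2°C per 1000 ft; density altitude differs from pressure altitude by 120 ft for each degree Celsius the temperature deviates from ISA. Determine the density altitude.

Pressure altitude = 4990 + (29.92 − 29.91) × 1000 = 4990 + (+10) = 5000 ft.
ISA temperature at 5000 ft = 15 − 2 × (5000/1000) = 5°C.
ISA deviation = 2 − 5 = -3°C.
Density altitude = 5000 + 120 × (-3) = 4640 ft.

4640 ft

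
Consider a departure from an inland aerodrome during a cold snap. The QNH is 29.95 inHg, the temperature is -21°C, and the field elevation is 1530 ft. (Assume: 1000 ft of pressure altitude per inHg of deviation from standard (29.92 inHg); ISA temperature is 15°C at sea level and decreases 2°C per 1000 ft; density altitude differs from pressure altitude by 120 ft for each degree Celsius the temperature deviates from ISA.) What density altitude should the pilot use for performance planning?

-2460 ft

Pressure altitude = 1530 + (29.92 − 29.95) × 1000 = 1530 + (-30) = 1500 ft.
ISA temperature at 1500 ft = 15 − 2 × (1500/1000) = 12°C.
ISA deviation = -21 − 12 = -33°C.
Density altitude = 1500 + 120 × (-33) = -2460 ft.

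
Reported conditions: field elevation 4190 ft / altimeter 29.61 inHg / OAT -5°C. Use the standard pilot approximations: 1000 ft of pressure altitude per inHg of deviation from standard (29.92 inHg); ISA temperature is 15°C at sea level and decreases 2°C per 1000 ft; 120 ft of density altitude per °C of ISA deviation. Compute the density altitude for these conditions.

3180 ft

Pressure altitude = 4190 + (29.92 − 29.61) × 1000 = 4190 + (+310) = 4500 ft.
ISA temperature at 4500 ft = 15 − 2 × (4500/1000) = 6°C.
ISA deviation = -5 − 6 = -11°C.
Density altitude = 4500 + 120 × (-11) = 3180 ft.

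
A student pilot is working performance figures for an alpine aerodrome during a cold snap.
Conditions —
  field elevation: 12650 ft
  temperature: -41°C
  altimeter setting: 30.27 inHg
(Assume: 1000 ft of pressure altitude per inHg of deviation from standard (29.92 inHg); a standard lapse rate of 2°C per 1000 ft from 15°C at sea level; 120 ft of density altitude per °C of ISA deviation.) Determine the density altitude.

8532 ft

Pressure altitude = 12650 + (29.92 − 30.27) × 1000 = 12650 + (-350) = 12300 ft.
ISA temperature at 12300 ft = 15 − 2 × (12300/1000) = -9.6°C.
ISA deviation = -41 − (-9.6) = -31.4°C.
Density altitude = 12300 + 120 × (-31.4) = 8532 ft.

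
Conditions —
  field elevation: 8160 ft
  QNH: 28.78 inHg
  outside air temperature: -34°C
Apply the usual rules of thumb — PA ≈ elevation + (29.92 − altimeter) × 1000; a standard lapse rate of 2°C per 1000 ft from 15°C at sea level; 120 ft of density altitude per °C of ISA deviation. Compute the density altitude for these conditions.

5652 ft

Pressure altitude = 8160 + (29.92 − 28.78) × 1000 = 8160 + (+1140) = 9300 ft.
ISA temperature at 9300 ft = 15 − 2 × (9300/1000) = -3.6°C.
ISA deviation = -34 − (-3.6) = -30.4°C.
Density altitude = 9300 + 120 × (-30.4) = 5652 ft.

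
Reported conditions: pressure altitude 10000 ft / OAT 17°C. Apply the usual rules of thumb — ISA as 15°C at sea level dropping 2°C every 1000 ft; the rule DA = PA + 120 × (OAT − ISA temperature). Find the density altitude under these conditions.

ISA temperature at 10000 ft = 15 − 2 × (10000/1000) = -5°C.
ISA deviation = 17 − (-5) = +22°C.
Density altitude = 10000 + 120 × (22) = 10000 + (+2640) = 12640 ft.

12640 ft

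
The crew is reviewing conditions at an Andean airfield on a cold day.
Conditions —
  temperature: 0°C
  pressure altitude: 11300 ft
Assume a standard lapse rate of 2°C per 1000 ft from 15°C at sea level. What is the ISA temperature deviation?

ISA temperature at 11300 ft = 15 − 2 × (11300/1000) = -7.6°C.
Deviation = OAT − ISA = 0 − (-7.6) = +7.6°C.

ISA+7.6°C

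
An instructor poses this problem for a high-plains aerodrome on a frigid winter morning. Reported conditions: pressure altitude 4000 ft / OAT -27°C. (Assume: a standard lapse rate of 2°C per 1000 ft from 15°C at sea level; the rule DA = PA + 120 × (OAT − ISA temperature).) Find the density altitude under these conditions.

ISA temperature at 4000 ft = 15 − 2 × (4000/1000) = 7°C.
ISA deviation = -27 − 7 = -34°C.
Density altitude = 4000 + 120 × (-34) = 4000 + (-4080) = -80 ft.

-80 ft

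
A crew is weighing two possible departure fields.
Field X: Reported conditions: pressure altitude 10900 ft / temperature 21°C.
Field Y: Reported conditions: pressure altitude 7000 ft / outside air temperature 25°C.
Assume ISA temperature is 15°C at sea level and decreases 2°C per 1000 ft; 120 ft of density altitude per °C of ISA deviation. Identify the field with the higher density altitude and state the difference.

Field X: ISA temp = -6.8°C, deviation +27.8°C, DA = 10900 + 120 × 27.8 = 14236 ft.
Field Y: ISA temp = 1°C, deviation +24°C, DA = 7000 + 120 × 24 = 9880 ft.
Field X is higher by 14236 − 9880 = 4356 ft.

Field X by 4356 ft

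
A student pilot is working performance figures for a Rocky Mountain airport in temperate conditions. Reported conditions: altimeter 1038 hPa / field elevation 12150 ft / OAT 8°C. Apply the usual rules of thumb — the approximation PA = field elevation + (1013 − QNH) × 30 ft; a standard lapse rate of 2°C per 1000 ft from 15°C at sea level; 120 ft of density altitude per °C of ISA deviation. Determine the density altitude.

13296 ft

Pressure altitude = 12150 + (1013 − 1038) × 30 = 12150 + (-750) = 11400 ft.
ISA temperature at 11400 ft = 15 − 2 × (11400/1000) = -7.8°C.
ISA deviation = 8 − (-7.8) = +15.8°C.
Density altitude = 11400 + 120 × (15.8) = 13296 ft.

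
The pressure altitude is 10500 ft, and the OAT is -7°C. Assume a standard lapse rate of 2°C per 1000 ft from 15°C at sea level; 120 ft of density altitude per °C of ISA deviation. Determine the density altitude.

10380 ft

ISA temperature at 10500 ft = 15 − 2 × (10500/1000) = -6°C.
ISA deviation = -7 − (-6) = -1°C.
Density altitude = 10500 + 120 × (-1) = 10500 + (-120) = 10380 ft.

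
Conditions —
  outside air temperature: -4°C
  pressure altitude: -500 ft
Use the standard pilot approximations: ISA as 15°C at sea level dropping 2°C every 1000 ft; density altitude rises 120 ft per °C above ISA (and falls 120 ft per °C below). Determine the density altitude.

-2900 ft

ISA temperature at -500 ft = 15 − 2 × (-500/1000) = 16°C.
ISA deviation = -4 − 16 = -20°C.
Density altitude = -500 + 120 × (-20) = -500 + (-2400) = -2900 ft.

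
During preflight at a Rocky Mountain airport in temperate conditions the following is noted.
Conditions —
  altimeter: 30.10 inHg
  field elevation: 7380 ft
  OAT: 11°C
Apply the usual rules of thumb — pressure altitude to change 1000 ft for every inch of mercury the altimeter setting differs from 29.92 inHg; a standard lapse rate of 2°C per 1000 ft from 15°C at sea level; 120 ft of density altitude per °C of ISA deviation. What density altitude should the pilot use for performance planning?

8448 ft

Pressure altitude = 7380 + (29.92 − 30.10) × 1000 = 7380 + (-180) = 7200 ft.
ISA temperature at 7200 ft = 15 − 2 × (7200/1000) = 0.6°C.
ISA deviation = 11 − 0.6 = +10.4°C.
Density altitude = 7200 + 120 × (10.4) = 8448 ft.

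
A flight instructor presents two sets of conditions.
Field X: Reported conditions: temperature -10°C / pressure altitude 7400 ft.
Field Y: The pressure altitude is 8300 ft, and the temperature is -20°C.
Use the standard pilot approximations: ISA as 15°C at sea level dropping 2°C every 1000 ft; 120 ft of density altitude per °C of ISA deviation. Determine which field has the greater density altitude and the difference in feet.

Field X: ISA temp = 0.2°C, deviation -10.2°C, DA = 7400 + 120 × (-10.2) = 6176 ft.
Field Y: ISA temp = -1.6°C, deviation -18.4°C, DA = 8300 + 120 × (-18.4) = 6092 ft.
Field X is higher by 6176 − 6092 = 84 ft.

Field X by 84 ft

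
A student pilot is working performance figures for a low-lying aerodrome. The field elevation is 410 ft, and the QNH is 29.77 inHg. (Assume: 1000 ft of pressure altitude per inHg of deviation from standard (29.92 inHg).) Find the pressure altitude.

Pressure correction = (29.92 − 29.77) × 1000 = +150 ft.
Pressure altitude = 410 + (+150) = 560 ft.

560 ft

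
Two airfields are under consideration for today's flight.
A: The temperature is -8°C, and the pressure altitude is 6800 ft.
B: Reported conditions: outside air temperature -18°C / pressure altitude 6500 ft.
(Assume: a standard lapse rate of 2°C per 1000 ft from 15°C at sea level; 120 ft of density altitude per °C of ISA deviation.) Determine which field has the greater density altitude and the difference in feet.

A by 1572 ft

A: ISA temp = 1.4°C, deviation -9.4°C, DA = 6800 + 120 × (-9.4) = 5672 ft.
B: ISA temp = 2°C, deviation -20°C, DA = 6500 + 120 × (-20) = 4100 ft.
A is higher by 5672 − 4100 = 1572 ft.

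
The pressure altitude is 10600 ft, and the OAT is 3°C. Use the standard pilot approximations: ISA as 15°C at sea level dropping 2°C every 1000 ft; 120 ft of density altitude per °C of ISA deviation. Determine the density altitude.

ISA temperature at 10600 ft = 15 − 2 × (10600/1000) = -6.2°C.
ISA deviation = 3 − (-6.2) = +9.2°C.
Density altitude = 10600 + 120 × (9.2) = 10600 + (+1104) = 11704 ft.

11704 ft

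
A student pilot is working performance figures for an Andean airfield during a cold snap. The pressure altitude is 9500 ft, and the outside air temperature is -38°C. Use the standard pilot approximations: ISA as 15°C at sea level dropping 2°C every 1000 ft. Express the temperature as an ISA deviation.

ISA temperature at 9500 ft = 15 − 2 × (9500/1000) = -4°C.
Deviation = OAT − ISA = -38 − (-4) = -34°C.

ISA-34°C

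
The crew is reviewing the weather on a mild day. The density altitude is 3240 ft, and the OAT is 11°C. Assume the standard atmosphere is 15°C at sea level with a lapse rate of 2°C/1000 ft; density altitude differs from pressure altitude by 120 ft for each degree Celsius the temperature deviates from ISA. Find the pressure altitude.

3000 ft

DA = PA + 120 × (OAT − (15 − 2·PA/1000)) = PA + 120·OAT − 1800 + 0.24·PA = 1.24·PA + 120·OAT − 1800.
So 1.24·PA = 3240 − 120 × 11 + 1800 = 3720.
PA = 3720 / 1.24 = 3000 ft.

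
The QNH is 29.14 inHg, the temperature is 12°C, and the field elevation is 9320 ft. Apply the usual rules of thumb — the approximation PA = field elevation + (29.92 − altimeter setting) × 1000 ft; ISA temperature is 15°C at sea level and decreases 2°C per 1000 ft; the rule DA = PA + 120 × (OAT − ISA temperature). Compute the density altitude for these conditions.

12164 ft

Pressure altitude = 9320 + (29.92 − 29.14) × 1000 = 9320 + (+780) = 10100 ft.
ISA temperature at 10100 ft = 15 − 2 × (10100/1000) = -5.2°C.
ISA deviation = 12 − (-5.2) = +17.2°C.
Density altitude = 10100 + 120 × (17.2) = 12164 ft.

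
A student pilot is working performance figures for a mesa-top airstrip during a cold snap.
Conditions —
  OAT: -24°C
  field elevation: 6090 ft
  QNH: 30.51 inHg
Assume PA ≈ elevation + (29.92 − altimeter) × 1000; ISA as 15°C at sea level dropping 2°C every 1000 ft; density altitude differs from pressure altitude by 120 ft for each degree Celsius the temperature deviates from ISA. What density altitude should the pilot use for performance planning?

2140 ft

Pressure altitude = 6090 + (29.92 − 30.51) × 1000 = 6090 + (-590) = 5500 ft.
ISA temperature at 5500 ft = 15 − 2 × (5500/1000) = 4°C.
ISA deviation = -24 − 4 = -28°C.
Density altitude = 5500 + 120 × (-28) = 2140 ft.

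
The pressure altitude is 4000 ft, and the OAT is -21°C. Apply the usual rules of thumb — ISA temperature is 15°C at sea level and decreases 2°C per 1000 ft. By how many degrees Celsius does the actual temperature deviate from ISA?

ISA-28°C

ISA temperature at 4000 ft = 15 − 2 × (4000/1000) = 7°C.
Deviation = OAT − ISA = -21 − 7 = -28°C.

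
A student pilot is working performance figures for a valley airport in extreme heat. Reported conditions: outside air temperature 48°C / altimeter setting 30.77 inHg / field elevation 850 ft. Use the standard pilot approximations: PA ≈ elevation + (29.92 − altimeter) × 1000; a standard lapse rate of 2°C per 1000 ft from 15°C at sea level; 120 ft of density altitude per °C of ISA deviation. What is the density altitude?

Pressure altitude = 850 + (29.92 − 30.77) × 1000 = 850 + (-850) = 0 ft.
ISA temperature at 0 ft = 15 − 2 × (0/1000) = 15°C.
ISA deviation = 48 − 15 = +33°C.
Density altitude = 0 + 120 × (33) = 3960 ft.

3960 ft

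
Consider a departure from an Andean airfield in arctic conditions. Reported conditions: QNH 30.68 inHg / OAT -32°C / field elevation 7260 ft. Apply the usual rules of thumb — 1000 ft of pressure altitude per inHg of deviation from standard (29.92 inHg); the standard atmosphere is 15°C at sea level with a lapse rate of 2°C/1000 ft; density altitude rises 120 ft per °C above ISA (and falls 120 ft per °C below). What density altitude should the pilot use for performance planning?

Pressure altitude = 7260 + (29.92 − 30.68) × 1000 = 7260 + (-760) = 6500 ft.
ISA temperature at 6500 ft = 15 − 2 × (6500/1000) = 2°C.
ISA deviation = -32 − 2 = -34°C.
Density altitude = 6500 + 120 × (-34) = 2420 ft.

2420 ft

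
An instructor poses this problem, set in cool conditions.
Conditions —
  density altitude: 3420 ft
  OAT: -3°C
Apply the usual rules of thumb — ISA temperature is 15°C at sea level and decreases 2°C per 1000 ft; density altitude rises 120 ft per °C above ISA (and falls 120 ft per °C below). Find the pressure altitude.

4500 ft

DA = PA + 120 × (OAT − (15 − 2·PA/1000)) = PA + 120·OAT − 1800 + 0.24·PA = 1.24·PA + 120·OAT − 1800.
So 1.24·PA = 3420 − 120 × (-3) + 1800 = 5580.
PA = 5580 / 1.24 = 4500 ft.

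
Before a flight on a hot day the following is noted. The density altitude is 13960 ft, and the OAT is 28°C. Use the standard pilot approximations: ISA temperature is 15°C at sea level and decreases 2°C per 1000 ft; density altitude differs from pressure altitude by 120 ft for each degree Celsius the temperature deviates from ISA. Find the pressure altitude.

10000 ft

DA = PA + 120 × (OAT − (15 − 2·PA/1000)) = PA + 120·OAT − 1800 + 0.24·PA = 1.24·PA + 120·OAT − 1800.
So 1.24·PA = 13960 − 120 × 28 + 1800 = 12400.
PA = 12400 / 1.24 = 10000 ft.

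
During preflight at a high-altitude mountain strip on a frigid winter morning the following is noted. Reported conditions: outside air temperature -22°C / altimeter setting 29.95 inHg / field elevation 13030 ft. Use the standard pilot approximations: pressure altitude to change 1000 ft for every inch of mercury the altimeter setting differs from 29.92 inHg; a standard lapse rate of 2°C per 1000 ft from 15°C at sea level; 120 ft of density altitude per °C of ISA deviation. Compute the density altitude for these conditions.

11680 ft

Pressure altitude = 13030 + (29.92 − 29.95) × 1000 = 13030 + (-30) = 13000 ft.
ISA temperature at 13000 ft = 15 − 2 × (13000/1000) = -11°C.
ISA deviation = -22 − (-11) = -11°C.
Density altitude = 13000 + 120 × (-11) = 11680 ft.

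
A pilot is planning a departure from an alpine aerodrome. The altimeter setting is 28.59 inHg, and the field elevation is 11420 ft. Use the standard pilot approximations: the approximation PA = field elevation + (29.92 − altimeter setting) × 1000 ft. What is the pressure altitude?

12750 ft

Pressure correction = (29.92 − 28.59) × 1000 = +1330 ft.
Pressure altitude = 11420 + (+1330) = 12750 ft.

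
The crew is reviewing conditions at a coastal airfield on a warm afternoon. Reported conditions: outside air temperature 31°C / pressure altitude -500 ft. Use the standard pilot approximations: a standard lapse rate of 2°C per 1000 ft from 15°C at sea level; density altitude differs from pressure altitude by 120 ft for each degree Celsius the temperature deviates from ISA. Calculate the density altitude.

1300 ft

ISA temperature at -500 ft = 15 − 2 × (-500/1000) = 16°C.
ISA deviation = 31 − 16 = +15°C.
Density altitude = -500 + 120 × (15) = -500 + (+1800) = 1300 ft.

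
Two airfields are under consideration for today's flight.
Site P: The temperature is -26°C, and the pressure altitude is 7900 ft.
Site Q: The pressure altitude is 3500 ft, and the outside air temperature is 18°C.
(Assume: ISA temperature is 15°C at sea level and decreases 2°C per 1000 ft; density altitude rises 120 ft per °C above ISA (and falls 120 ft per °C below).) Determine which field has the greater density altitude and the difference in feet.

Site P: ISA temp = -0.8°C, deviation -25.2°C, DA = 7900 + 120 × (-25.2) = 4876 ft.
Site Q: ISA temp = 8°C, deviation +10°C, DA = 3500 + 120 × 10 = 4700 ft.
Site P is higher by 4876 − 4700 = 176 ft.

Site P by 176 ft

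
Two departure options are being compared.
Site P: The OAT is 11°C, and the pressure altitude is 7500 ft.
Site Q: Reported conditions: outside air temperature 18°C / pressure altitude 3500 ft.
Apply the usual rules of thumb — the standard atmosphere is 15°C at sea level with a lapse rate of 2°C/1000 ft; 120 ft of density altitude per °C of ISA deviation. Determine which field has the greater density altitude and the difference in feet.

Site P: ISA temp = 0°C, deviation +11°C, DA = 7500 + 120 × 11 = 8820 ft.
Site Q: ISA temp = 8°C, deviation +10°C, DA = 3500 + 120 × 10 = 4700 ft.
Site P is higher by 8820 − 4700 = 4120 ft.

Site P by 4120 ft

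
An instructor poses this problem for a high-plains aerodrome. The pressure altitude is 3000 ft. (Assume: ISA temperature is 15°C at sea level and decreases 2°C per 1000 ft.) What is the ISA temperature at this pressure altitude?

9°C

ISA temperature = 15 − 2 × (3000/1000) = 15 − 6 = 9°C.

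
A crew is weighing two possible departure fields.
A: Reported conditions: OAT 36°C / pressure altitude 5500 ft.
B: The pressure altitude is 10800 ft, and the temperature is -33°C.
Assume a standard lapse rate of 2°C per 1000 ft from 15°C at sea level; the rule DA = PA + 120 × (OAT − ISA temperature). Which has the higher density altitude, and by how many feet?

A by 1708 ft

A: ISA temp = 4°C, deviation +32°C, DA = 5500 + 120 × 32 = 9340 ft.
B: ISA temp = -6.6°C, deviation -26.4°C, DA = 10800 + 120 × (-26.4) = 7632 ft.
A is higher by 9340 − 7632 = 1708 ft.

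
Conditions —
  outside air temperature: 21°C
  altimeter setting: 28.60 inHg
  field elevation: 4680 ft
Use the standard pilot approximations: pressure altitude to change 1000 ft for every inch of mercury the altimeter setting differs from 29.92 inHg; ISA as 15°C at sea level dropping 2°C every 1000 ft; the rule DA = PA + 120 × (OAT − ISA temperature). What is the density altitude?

Pressure altitude = 4680 + (29.92 − 28.60) × 1000 = 4680 + (+1320) = 6000 ft.
ISA temperature at 6000 ft = 15 − 2 × (6000/1000) = 3°C.
ISA deviation = 21 − 3 = +18°C.
Density altitude = 6000 + 120 × (18) = 8160 ft.

8160 ft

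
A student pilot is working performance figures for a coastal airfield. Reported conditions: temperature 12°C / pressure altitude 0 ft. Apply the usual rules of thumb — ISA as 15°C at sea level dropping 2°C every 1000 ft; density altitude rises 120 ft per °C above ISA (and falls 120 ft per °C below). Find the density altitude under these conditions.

-360 ft

ISA temperature at 0 ft = 15 − 2 × (0/1000) = 15°C.
ISA deviation = 12 − 15 = -3°C.
Density altitude = 0 + 120 × (-3) = 0 + (-360) = -360 ft.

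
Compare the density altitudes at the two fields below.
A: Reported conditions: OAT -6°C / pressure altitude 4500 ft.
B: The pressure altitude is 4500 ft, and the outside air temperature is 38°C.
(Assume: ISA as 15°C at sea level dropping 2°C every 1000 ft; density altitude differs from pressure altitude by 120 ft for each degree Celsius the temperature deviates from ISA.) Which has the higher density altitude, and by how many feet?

A: ISA temp = 6°C, deviation -12°C, DA = 4500 + 120 × (-12) = 3060 ft.
B: ISA temp = 6°C, deviation +32°C, DA = 4500 + 120 × 32 = 8340 ft.
B is higher by 8340 − 3060 = 5280 ft.

B by 5280 ft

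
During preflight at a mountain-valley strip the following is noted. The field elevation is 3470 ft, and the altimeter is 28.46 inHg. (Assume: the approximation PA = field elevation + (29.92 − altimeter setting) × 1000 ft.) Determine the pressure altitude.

Pressure correction = (29.92 − 28.46) × 1000 = +1460 ft.
Pressure altitude = 3470 + (+1460) = 4930 ft.

4930 ft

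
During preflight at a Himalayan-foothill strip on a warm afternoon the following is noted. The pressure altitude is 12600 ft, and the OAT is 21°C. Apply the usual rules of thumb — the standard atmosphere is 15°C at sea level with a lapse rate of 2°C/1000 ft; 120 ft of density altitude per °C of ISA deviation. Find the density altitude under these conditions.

16344 ft

ISA temperature at 12600 ft = 15 − 2 × (12600/1000) = -10.2°C.
ISA deviation = 21 − (-10.2) = +31.2°C.
Density altitude = 12600 + 120 × (31.2) = 12600 + (+3744) = 16344 ft.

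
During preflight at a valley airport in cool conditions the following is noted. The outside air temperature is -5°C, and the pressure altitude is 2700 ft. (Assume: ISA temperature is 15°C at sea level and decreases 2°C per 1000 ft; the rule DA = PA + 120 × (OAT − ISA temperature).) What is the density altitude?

ISA temperature at 2700 ft = 15 − 2 × (2700/1000) = 9.6°C.
ISA deviation = -5 − 9.6 = -14.6°C.
Density altitude = 2700 + 120 × (-14.6) = 2700 + (-1752) = 948 ft.

948 ft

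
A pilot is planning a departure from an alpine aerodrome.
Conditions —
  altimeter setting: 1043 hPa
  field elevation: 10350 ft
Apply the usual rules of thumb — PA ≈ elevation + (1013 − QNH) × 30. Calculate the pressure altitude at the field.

9450 ft

Pressure correction = (1013 − 1043) × 30 = -900 ft.
Pressure altitude = 10350 + (-900) = 9450 ft.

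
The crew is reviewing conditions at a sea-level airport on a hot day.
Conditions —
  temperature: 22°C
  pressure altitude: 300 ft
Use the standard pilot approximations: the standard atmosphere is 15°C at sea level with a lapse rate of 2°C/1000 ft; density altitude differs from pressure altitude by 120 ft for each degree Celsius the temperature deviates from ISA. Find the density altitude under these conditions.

ISA temperature at 300 ft = 15 − 2 × (300/1000) = 14.4°C.
ISA deviation = 22 − 14.4 = +7.6°C.
Density altitude = 300 + 120 × (7.6) = 300 + (+912) = 1212 ft.

1212 ft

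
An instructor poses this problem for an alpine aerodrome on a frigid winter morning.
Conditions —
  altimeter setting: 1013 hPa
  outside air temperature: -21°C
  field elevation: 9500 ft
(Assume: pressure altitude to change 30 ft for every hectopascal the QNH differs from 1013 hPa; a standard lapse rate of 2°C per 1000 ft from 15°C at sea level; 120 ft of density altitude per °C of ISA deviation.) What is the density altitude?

Pressure altitude = 9500 + (1013 − 1013) × 30 = 9500 + (0) = 9500 ft.
ISA temperature at 9500 ft = 15 − 2 × (9500/1000) = -4°C.
ISA deviation = -21 − (-4) = -17°C.
Density altitude = 9500 + 120 × (-17) = 7460 ft.

7460 ft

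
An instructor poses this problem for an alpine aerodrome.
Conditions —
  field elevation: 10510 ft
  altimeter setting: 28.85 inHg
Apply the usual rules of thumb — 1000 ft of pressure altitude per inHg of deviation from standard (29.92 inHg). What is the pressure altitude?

11580 ft

Pressure correction = (29.92 − 28.85) × 1000 = +1070 ft.
Pressure altitude = 10510 + (+1070) = 11580 ft.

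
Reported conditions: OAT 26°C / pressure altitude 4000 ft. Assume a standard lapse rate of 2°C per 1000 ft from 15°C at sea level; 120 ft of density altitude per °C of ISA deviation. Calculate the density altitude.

ISA temperature at 4000 ft = 15 − 2 × (4000/1000) = 7°C.
ISA deviation = 26 − 7 = +19°C.
Density altitude = 4000 + 120 × (19) = 4000 + (+2280) = 6280 ft.

6280 ft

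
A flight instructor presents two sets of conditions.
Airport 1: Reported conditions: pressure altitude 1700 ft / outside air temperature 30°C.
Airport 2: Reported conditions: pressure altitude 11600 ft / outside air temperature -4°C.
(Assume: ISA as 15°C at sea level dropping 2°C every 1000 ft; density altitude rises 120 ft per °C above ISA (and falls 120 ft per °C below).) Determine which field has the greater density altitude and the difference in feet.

Airport 2 by 8196 ft

Airport 1: ISA temp = 11.6°C, deviation +18.4°C, DA = 1700 + 120 × 18.4 = 3908 ft.
Airport 2: ISA temp = -8.2°C, deviation +4.2°C, DA = 11600 + 120 × 4.2 = 12104 ft.
Airport 2 is higher by 12104 − 3908 = 8196 ft.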